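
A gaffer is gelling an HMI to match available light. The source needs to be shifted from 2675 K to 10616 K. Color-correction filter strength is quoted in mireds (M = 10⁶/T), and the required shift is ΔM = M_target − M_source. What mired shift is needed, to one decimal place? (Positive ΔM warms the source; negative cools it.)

-279.6 mireds

M_source = 10⁶/2675 = 373.832; M_target = 10⁶/10616 = 94.197.
ΔM = 94.197 − 373.832 = -279.634 → -279.6 mireds, a cooling shift.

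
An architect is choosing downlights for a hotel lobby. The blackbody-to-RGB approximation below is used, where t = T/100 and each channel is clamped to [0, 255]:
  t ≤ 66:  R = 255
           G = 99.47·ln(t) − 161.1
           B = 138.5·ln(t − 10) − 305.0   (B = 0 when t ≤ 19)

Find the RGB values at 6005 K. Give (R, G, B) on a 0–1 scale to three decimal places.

t = 6005/100 = 60.05; the t ≤ 66 branch applies.
R = 255 by definition for t ≤ 66.
G = 99.47·ln 60.05 − 161.1 = 99.47·4.0952 − 161.1 = 246.247.
B = 138.5·ln(60.05 − 10) − 305.0 = 138.5·ln 50.05 − 305.0 = 138.5·3.9130 − 305.0 = 236.954.
Dividing each by 255: (1.0000, 0.9657, 0.9292) → (1.000, 0.966, 0.929).

(1.000, 0.966, 0.929)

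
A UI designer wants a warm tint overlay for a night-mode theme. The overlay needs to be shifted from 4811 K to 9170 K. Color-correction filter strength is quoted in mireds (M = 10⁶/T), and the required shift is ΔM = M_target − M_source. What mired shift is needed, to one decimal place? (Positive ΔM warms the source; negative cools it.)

-98.8 mireds

M_source = 10⁶/4811 = 207.857; M_target = 10⁶/9170 = 109.051.
ΔM = 109.051 − 207.857 = -98.806 → -98.8 mireds, a cooling shift.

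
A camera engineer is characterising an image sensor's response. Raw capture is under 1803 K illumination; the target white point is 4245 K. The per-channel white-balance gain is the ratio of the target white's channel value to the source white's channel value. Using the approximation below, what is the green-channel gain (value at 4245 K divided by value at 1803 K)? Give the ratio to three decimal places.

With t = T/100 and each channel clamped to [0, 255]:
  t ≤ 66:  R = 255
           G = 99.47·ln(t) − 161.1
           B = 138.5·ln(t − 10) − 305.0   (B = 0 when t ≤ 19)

1.673

At 1803 K (t = 18.03):
  G = 99.47·ln 18.03 − 161.1 = 99.47·2.8920 − 161.1 = 126.571.
At 4245 K (t = 42.45):
  G = 99.47·ln 42.45 − 161.1 = 99.47·3.7483 − 161.1 = 211.746.
Gain = 211.746 / 126.571 = 1.6729 → 1.673.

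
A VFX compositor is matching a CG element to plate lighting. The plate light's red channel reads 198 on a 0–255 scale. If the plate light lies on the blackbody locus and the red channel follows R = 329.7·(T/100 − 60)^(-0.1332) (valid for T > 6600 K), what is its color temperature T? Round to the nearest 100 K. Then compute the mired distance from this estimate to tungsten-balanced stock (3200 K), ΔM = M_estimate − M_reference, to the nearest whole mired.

-218 mireds

(t − 60)^(-0.1332) = 198/329.7 = 0.60055.
t − 60 = 0.60055^(1/-0.1332) = 0.60055^(-7.508) = 45.980, so t = 105.980.
T = 100·t = 10598 K → 10600 K to the nearest 100 K.
M_estimate = 10⁶/10600 = 94.34; M_reference = 10⁶/3200 = 312.50.
ΔM = 94.34 − 312.50 = -218.16 → -218 mireds.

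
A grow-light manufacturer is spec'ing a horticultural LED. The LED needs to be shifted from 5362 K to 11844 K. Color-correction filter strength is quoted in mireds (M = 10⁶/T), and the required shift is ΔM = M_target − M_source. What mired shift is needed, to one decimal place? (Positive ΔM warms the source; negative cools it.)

-102.1 mireds

M_source = 10⁶/5362 = 186.498; M_target = 10⁶/11844 = 84.431.
ΔM = 84.431 − 186.498 = -102.067 → -102.1 mireds, a cooling shift.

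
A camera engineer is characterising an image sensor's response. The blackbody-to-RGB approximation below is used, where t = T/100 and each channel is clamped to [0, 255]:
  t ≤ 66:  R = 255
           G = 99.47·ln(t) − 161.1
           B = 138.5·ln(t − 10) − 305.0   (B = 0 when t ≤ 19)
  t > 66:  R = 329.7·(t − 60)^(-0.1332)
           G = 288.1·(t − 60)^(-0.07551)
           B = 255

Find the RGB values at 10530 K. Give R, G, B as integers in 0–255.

R=198, G=216, B=255

t = 10530/100 = 105.3; the t > 66 branch applies.
R = 329.7·(105.3 − 60)^(-0.1332) = 329.7·45.3^(-0.1332) = 329.7·0.60174 = 198.393.
G = 288.1·(105.3 − 60)^(-0.07551) = 288.1·45.3^(-0.07551) = 288.1·0.74980 = 216.019.
B = 255 by definition for t > 66.
Rounded: (198, 216, 255).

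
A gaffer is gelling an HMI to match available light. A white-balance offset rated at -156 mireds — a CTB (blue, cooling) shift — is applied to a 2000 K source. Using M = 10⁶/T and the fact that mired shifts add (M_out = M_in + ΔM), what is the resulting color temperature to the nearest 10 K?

M_in = 10⁶/2000 = 500.00 mireds.
M_out = 500.00 + (-156) = 344.00 mireds.
T_out = 10⁶/344.00 = 2907.0 K → 2910 K.

2910 K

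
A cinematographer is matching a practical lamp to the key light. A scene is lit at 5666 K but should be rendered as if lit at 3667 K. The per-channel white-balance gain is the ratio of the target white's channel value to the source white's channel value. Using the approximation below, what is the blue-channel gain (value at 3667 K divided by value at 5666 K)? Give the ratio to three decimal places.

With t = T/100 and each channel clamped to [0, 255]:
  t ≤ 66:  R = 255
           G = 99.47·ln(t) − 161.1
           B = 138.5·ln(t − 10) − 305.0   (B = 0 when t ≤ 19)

0.659

At 5666 K (t = 56.66):
  B = 138.5·ln(56.66 − 10) − 305.0 = 138.5·ln 46.66 − 305.0 = 138.5·3.8429 − 305.0 = 227.240.
At 3667 K (t = 36.67):
  B = 138.5·ln(36.67 − 10) − 305.0 = 138.5·ln 26.67 − 305.0 = 138.5·3.2835 − 305.0 = 149.770.
Gain = 149.770 / 227.240 = 0.6591 → 0.659.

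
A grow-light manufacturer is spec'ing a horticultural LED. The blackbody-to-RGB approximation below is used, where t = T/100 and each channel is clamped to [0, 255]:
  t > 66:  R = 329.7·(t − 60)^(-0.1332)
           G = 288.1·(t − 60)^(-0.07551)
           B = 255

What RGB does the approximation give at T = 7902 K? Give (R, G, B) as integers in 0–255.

(223, 231, 255)

t = 7902/100 = 79.02; the t > 66 branch applies.
R = 329.7·(79.02 − 60)^(-0.1332) = 329.7·19.02^(-0.1332) = 329.7·0.67547 = 222.704.
G = 288.1·(79.02 − 60)^(-0.07551) = 288.1·19.02^(-0.07551) = 288.1·0.80058 = 230.648.
B = 255 by definition for t > 66.
Rounded: (223, 231, 255).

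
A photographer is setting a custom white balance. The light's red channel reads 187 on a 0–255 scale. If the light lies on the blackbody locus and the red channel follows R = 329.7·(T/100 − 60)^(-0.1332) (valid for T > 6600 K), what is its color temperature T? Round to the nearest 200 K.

13000 K

(t − 60)^(-0.1332) = 187/329.7 = 0.56718.
t − 60 = 0.56718^(1/-0.1332) = 0.56718^(-7.508) = 70.620, so t = 130.620.
T = 100·t = 13062 K → 13000 K to the nearest 200 K.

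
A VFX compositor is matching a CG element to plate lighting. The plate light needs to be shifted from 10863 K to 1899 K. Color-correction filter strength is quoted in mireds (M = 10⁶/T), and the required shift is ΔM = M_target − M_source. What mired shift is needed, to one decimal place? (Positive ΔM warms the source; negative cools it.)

M_source = 10⁶/10863 = 92.056; M_target = 10⁶/1899 = 526.593.
ΔM = 526.593 − 92.056 = 434.537 → +434.5 mireds, a warming shift.

+434.5 mireds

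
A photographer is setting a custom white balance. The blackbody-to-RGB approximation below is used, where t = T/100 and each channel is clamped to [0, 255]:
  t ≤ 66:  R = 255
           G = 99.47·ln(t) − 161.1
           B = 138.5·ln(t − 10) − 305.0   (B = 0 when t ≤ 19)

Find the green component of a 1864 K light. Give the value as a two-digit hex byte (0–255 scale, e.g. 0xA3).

0x82

t = 1864/100 = 18.64; the t ≤ 66 branch applies.
G = 99.47·ln 18.64 − 161.1 = 99.47·2.9253 − 161.1 = 129.881.
Rounded: 130; in hex, 0x82.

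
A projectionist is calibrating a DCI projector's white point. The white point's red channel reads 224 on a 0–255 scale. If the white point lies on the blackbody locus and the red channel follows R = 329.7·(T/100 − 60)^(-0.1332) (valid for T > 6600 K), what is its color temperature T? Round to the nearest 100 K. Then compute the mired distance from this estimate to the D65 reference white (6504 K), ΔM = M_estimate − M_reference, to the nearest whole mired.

-26 mireds

(t − 60)^(-0.1332) = 224/329.7 = 0.67941.
t − 60 = 0.67941^(1/-0.1332) = 0.67941^(-7.508) = 18.209, so t = 78.209.
T = 100·t = 7821 K → 7800 K to the nearest 100 K.
M_estimate = 10⁶/7800 = 128.21; M_reference = 10⁶/6504 = 153.75.
ΔM = 128.21 − 153.75 = -25.55 → -26 mireds.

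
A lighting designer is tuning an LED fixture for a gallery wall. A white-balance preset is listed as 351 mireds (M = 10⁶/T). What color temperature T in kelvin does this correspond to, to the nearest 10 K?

2850 K

T = 10⁶ / 351 = 2849.00 K → 2850 K.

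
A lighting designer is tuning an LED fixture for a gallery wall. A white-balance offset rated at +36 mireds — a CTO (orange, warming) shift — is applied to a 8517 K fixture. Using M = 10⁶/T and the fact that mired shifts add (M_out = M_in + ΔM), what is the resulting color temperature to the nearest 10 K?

M_in = 10⁶/8517 = 117.41 mireds.
M_out = 117.41 + (+36) = 153.41 mireds.
T_out = 10⁶/153.41 = 6518.4 K → 6520 K.

6520 K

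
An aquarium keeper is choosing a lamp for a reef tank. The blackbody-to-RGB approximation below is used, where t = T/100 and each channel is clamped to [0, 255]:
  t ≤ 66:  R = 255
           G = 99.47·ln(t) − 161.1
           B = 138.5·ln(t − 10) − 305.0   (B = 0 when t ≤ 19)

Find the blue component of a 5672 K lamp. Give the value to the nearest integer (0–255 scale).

227

t = 5672/100 = 56.72; the t ≤ 66 branch applies.
B = 138.5·ln(56.72 − 10) − 305.0 = 138.5·ln 46.72 − 305.0 = 138.5·3.8442 − 305.0 = 227.418.
Rounded: 227.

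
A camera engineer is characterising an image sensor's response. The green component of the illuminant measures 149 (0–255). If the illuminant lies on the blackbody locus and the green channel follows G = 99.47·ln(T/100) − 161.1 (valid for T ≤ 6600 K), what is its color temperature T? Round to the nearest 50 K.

2250 K

ln t = (149 + 161.1) / 99.47 = 3.1175.
t = e^3.1175 = 22.590.
T = 100·t = 2259 K → 2250 K to the nearest 50 K.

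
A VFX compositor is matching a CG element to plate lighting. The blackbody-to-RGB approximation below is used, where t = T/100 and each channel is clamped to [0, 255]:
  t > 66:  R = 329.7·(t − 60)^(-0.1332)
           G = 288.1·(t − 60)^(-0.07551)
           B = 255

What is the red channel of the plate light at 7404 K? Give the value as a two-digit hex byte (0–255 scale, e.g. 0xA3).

0xE8

t = 7404/100 = 74.04; the t > 66 branch applies.
R = 329.7·(74.04 − 60)^(-0.1332) = 329.7·14.04^(-0.1332) = 329.7·0.70335 = 231.894.
Rounded: 232; in hex, 0xE8.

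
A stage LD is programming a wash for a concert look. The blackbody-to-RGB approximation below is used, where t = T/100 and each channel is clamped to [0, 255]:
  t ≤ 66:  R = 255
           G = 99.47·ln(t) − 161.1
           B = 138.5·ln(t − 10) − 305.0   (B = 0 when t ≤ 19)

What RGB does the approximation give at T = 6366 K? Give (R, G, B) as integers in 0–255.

t = 6366/100 = 63.66; the t ≤ 66 branch applies.
R = 255 by definition for t ≤ 66.
G = 99.47·ln 63.66 − 161.1 = 99.47·4.1536 − 161.1 = 252.054.
B = 138.5·ln(63.66 − 10) − 305.0 = 138.5·ln 53.66 − 305.0 = 138.5·3.9827 − 305.0 = 246.599.
Rounded: (255, 252, 247).

(255, 252, 247)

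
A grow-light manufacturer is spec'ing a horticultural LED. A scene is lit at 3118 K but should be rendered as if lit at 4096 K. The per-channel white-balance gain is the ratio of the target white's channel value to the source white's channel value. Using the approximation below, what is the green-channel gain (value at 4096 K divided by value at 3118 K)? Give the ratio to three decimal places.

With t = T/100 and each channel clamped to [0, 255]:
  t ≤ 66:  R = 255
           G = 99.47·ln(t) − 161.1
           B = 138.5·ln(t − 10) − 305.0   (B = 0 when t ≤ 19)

At 3118 K (t = 31.18):
  G = 99.47·ln 31.18 − 161.1 = 99.47·3.4398 − 161.1 = 181.055.
At 4096 K (t = 40.96):
  G = 99.47·ln 40.96 − 161.1 = 99.47·3.7126 − 161.1 = 208.192.
Gain = 208.192 / 181.055 = 1.1499 → 1.150.

1.150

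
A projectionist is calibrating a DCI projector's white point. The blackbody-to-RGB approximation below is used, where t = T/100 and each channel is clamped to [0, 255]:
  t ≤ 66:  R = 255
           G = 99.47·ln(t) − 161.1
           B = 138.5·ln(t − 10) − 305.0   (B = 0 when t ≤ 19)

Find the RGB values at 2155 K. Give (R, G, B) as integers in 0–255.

(255, 144, 34)

t = 2155/100 = 21.55; the t ≤ 66 branch applies.
R = 255 by definition for t ≤ 66.
G = 99.47·ln 21.55 − 161.1 = 99.47·3.0704 − 161.1 = 144.310.
B = 138.5·ln(21.55 − 10) − 305.0 = 138.5·ln 11.55 − 305.0 = 138.5·2.4467 − 305.0 = 33.866.
Rounded: (255, 144, 34).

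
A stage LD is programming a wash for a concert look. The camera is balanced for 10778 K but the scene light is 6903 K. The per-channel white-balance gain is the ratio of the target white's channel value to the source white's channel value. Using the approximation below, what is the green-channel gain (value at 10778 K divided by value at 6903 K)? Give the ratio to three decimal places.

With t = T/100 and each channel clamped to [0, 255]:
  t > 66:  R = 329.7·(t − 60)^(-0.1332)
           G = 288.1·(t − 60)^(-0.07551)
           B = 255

At 6903 K (t = 69.03):
  G = 288.1·(69.03 − 60)^(-0.07551) = 288.1·9.03^(-0.07551) = 288.1·0.84691 = 243.994.
At 10778 K (t = 107.78):
  G = 288.1·(107.78 − 60)^(-0.07551) = 288.1·47.78^(-0.07551) = 288.1·0.74679 = 215.151.
Gain = 215.151 / 243.994 = 0.8818 → 0.882.

0.882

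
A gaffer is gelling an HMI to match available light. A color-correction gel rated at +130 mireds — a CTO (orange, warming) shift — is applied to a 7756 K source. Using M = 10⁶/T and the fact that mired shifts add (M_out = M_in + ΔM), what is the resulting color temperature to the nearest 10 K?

3860 K

M_in = 10⁶/7756 = 128.93 mireds.
M_out = 128.93 + (+130) = 258.93 mireds.
T_out = 10⁶/258.93 = 3862.0 K → 3860 K.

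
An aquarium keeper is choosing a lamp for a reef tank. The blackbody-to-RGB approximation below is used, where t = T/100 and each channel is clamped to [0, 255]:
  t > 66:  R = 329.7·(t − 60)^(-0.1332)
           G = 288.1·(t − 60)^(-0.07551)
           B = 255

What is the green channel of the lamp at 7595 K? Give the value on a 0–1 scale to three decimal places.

t = 7595/100 = 75.95; the t > 66 branch applies.
G = 288.1·(75.95 − 60)^(-0.07551) = 288.1·15.95^(-0.07551) = 288.1·0.81130 = 233.734.
On a 0–1 scale: 233.734/255 = 0.9166 → 0.917.

0.917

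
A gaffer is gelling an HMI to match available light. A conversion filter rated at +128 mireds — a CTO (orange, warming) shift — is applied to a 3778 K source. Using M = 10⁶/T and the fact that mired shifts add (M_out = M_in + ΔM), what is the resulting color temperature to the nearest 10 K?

2550 K

M_in = 10⁶/3778 = 264.69 mireds.
M_out = 264.69 + (+128) = 392.69 mireds.
T_out = 10⁶/392.69 = 2546.5 K → 2550 K.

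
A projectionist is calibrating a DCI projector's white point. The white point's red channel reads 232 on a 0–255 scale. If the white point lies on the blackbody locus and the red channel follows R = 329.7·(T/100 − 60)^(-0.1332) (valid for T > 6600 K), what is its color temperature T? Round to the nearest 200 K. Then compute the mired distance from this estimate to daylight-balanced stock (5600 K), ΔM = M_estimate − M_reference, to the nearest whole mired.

(t − 60)^(-0.1332) = 232/329.7 = 0.70367.
t − 60 = 0.70367^(1/-0.1332) = 0.70367^(-7.508) = 13.992, so t = 73.992.
T = 100·t = 7399 K → 7400 K to the nearest 200 K.
M_estimate = 10⁶/7400 = 135.14; M_reference = 10⁶/5600 = 178.57.
ΔM = 135.14 − 178.57 = -43.44 → -43 mireds.

-43 mireds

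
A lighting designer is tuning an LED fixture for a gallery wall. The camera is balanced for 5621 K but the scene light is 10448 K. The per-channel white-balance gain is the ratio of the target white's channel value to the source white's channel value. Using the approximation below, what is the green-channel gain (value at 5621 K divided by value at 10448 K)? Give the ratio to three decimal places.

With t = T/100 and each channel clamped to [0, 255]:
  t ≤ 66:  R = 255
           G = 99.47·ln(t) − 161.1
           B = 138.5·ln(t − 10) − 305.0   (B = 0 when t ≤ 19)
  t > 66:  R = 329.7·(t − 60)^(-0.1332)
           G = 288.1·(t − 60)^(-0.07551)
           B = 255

At 10448 K (t = 104.48):
  G = 288.1·(104.48 − 60)^(-0.07551) = 288.1·44.48^(-0.07551) = 288.1·0.75084 = 216.317.
At 5621 K (t = 56.21):
  G = 99.47·ln 56.21 − 161.1 = 99.47·4.0291 − 161.1 = 239.674.
Gain = 239.674 / 216.317 = 1.1080 → 1.108.

1.108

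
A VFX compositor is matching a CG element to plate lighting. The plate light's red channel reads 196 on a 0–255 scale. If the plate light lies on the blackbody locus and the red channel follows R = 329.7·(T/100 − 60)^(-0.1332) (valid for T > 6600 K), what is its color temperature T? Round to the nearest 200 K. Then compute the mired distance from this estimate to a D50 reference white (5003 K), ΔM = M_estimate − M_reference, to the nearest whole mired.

-109 mireds

(t − 60)^(-0.1332) = 196/329.7 = 0.59448.
t − 60 = 0.59448^(1/-0.1332) = 0.59448^(-7.508) = 49.621, so t = 109.621.
T = 100·t = 10962 K → 11000 K to the nearest 200 K.
M_estimate = 10⁶/11000 = 90.91; M_reference = 10⁶/5003 = 199.88.
ΔM = 90.91 − 199.88 = -108.97 → -109 mireds.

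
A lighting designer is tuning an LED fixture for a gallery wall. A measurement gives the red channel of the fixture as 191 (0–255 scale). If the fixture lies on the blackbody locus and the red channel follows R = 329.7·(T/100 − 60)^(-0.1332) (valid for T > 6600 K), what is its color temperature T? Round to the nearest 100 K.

(t − 60)^(-0.1332) = 191/329.7 = 0.57931.
t − 60 = 0.57931^(1/-0.1332) = 0.57931^(-7.508) = 60.245, so t = 120.245.
T = 100·t = 12025 K → 12000 K to the nearest 100 K.

12000 K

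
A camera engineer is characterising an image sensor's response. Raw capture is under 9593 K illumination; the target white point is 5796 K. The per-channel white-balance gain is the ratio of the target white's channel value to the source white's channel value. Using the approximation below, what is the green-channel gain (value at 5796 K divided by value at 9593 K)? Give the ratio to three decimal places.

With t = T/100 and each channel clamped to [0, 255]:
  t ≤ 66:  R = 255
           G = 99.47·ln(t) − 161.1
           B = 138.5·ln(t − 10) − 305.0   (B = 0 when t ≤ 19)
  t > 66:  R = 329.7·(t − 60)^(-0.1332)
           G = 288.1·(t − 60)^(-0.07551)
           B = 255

1.104

At 9593 K (t = 95.93):
  G = 288.1·(95.93 − 60)^(-0.07551) = 288.1·35.93^(-0.07551) = 288.1·0.76304 = 219.832.
At 5796 K (t = 57.96):
  G = 99.47·ln 57.96 − 161.1 = 99.47·4.0598 − 161.1 = 242.724.
Gain = 242.724 / 219.832 = 1.1041 → 1.104.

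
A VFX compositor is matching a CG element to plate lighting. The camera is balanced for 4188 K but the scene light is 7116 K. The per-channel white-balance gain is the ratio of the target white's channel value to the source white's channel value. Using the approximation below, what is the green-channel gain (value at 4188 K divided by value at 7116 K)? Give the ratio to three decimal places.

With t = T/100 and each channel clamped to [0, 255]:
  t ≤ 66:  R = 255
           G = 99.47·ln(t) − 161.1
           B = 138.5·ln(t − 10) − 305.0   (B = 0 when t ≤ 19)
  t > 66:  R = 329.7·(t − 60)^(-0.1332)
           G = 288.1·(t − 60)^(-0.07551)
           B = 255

At 7116 K (t = 71.16):
  G = 288.1·(71.16 − 60)^(-0.07551) = 288.1·11.16^(-0.07551) = 288.1·0.83347 = 240.123.
At 4188 K (t = 41.88):
  G = 99.47·ln 41.88 − 161.1 = 99.47·3.7348 − 161.1 = 210.401.
Gain = 210.401 / 240.123 = 0.8762 → 0.876.

0.876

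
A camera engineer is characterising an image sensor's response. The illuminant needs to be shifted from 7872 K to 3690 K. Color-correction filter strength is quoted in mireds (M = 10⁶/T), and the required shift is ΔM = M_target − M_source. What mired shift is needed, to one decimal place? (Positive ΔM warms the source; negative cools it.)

M_source = 10⁶/7872 = 127.033; M_target = 10⁶/3690 = 271.003.
ΔM = 271.003 − 127.033 = 143.970 → +144.0 mireds, a warming shift.

+144.0 mireds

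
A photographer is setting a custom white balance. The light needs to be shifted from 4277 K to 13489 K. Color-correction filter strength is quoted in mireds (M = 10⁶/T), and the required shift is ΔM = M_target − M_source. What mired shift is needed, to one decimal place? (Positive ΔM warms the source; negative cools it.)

M_source = 10⁶/4277 = 233.809; M_target = 10⁶/13489 = 74.134.
ΔM = 74.134 − 233.809 = -159.674 → -159.7 mireds, a cooling shift.

-159.7 mireds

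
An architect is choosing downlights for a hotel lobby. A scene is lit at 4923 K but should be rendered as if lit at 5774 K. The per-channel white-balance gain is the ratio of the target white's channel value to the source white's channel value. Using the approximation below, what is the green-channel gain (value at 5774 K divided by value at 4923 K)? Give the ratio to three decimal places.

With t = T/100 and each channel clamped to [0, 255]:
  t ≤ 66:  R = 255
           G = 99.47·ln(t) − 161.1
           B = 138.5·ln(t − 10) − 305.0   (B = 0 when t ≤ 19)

At 4923 K (t = 49.23):
  G = 99.47·ln 49.23 − 161.1 = 99.47·3.8965 − 161.1 = 226.485.
At 5774 K (t = 57.74):
  G = 99.47·ln 57.74 − 161.1 = 99.47·4.0560 − 161.1 = 242.345.
Gain = 242.345 / 226.485 = 1.0700 → 1.070.

1.070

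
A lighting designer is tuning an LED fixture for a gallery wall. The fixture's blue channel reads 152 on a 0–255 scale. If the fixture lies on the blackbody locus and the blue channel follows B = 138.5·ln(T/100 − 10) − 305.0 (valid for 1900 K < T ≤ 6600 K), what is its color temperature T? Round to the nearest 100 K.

3700 K

ln(t − 10) = (152 + 305.0) / 138.5 = 3.2996.
t − 10 = e^3.2996 = 27.103, so t = 37.103.
T = 100·t = 3710 K → 3700 K to the nearest 100 K.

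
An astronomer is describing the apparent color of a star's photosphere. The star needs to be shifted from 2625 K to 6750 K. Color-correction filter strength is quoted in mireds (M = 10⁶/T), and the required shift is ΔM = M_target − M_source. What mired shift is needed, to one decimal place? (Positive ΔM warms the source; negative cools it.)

-232.8 mireds

M_source = 10⁶/2625 = 380.952; M_target = 10⁶/6750 = 148.148.
ΔM = 148.148 − 380.952 = -232.804 → -232.8 mireds, a cooling shift.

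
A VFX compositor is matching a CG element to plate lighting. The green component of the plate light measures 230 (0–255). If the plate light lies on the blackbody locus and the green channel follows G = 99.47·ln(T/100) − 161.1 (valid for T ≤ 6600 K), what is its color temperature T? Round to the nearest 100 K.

5100 K

ln t = (230 + 161.1) / 99.47 = 3.9318.
t = e^3.9318 = 51.001.
T = 100·t = 5100 K → 5100 K to the nearest 100 K.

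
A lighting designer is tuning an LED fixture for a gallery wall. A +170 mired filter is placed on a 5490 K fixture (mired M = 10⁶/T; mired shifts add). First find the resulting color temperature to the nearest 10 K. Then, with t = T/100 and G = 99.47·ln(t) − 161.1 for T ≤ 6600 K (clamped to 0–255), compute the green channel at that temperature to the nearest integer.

172

M_in = 10⁶/5490 = 182.15; M_out = 182.15 + (+170) = 352.15.
T_out = 10⁶/352.15 = 2839.7 K → 2840 K; t = 28.4.
G = 99.47·ln 28.4 − 161.1 = 99.47·3.3464 − 161.1 = 171.765.
Rounded: 172.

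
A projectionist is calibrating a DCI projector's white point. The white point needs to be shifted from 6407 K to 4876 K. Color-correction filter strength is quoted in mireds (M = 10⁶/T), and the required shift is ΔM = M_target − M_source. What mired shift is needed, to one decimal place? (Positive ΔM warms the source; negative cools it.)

+49.0 mireds

M_source = 10⁶/6407 = 156.079; M_target = 10⁶/4876 = 205.086.
ΔM = 205.086 − 156.079 = 49.007 → +49.0 mireds, a warming shift.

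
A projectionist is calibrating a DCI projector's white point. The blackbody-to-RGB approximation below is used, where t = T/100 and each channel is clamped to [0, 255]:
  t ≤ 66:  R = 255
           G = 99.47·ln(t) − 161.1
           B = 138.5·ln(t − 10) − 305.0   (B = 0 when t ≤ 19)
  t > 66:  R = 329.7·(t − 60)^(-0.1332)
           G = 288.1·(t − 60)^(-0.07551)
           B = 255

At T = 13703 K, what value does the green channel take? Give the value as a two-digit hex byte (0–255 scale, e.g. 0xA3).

t = 13703/100 = 137.03; the t > 66 branch applies.
G = 288.1·(137.03 − 60)^(-0.07551) = 288.1·77.03^(-0.07551) = 288.1·0.72034 = 207.530.
Rounded: 208; in hex, 0xD0.

0xD0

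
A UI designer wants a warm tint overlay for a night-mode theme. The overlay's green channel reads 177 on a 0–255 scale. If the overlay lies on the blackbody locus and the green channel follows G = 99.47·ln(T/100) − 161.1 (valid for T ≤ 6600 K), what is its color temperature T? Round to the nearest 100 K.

3000 K

ln t = (177 + 161.1) / 99.47 = 3.3990.
t = e^3.3990 = 29.935.
T = 100·t = 2993 K → 3000 K to the nearest 100 K.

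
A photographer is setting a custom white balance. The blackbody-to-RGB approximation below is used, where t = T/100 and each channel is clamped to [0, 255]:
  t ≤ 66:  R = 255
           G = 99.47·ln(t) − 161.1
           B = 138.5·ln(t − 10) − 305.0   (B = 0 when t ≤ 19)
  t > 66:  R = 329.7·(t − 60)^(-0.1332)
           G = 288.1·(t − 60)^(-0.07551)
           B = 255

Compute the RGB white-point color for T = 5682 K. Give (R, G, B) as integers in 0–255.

(255, 241, 228)

t = 5682/100 = 56.82; the t ≤ 66 branch applies.
R = 255 by definition for t ≤ 66.
G = 99.47·ln 56.82 − 161.1 = 99.47·4.0399 − 161.1 = 240.748.
B = 138.5·ln(56.82 − 10) − 305.0 = 138.5·ln 46.82 − 305.0 = 138.5·3.8463 − 305.0 = 227.714.
Rounded: (255, 241, 228).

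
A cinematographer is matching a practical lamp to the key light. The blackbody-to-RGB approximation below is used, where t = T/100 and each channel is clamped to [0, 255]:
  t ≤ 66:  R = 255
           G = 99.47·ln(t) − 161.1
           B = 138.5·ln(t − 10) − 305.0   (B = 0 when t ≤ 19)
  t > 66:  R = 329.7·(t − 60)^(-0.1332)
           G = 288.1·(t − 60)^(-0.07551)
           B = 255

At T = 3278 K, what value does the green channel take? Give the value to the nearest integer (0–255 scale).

t = 3278/100 = 32.78; the t ≤ 66 branch applies.
G = 99.47·ln 32.78 − 161.1 = 99.47·3.4898 − 161.1 = 186.032.
Rounded: 186.

186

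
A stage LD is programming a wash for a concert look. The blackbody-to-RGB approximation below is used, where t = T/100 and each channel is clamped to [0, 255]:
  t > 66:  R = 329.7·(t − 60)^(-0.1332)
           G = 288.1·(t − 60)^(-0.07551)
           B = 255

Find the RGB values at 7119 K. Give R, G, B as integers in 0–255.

t = 7119/100 = 71.19; the t > 66 branch applies.
R = 329.7·(71.19 − 60)^(-0.1332) = 329.7·11.19^(-0.1332) = 329.7·0.72493 = 239.009.
G = 288.1·(71.19 − 60)^(-0.07551) = 288.1·11.19^(-0.07551) = 288.1·0.83330 = 240.075.
B = 255 by definition for t > 66.
Rounded: (239, 240, 255).

R=239, G=240, B=255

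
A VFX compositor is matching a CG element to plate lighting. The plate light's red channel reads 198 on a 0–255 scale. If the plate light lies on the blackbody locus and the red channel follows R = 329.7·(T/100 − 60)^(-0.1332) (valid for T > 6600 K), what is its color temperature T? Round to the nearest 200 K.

10600 K

(t − 60)^(-0.1332) = 198/329.7 = 0.60055.
t − 60 = 0.60055^(1/-0.1332) = 0.60055^(-7.508) = 45.980, so t = 105.980.
T = 100·t = 10598 K → 10600 K to the nearest 200 K.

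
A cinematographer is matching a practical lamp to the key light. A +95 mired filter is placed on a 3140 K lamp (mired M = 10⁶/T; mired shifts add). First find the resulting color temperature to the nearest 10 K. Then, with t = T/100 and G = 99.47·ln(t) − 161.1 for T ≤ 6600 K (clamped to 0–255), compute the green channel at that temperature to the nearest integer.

156

M_in = 10⁶/3140 = 318.47; M_out = 318.47 + (+95) = 413.47.
T_out = 10⁶/413.47 = 2418.5 K → 2420 K; t = 24.2.
G = 99.47·ln 24.2 − 161.1 = 99.47·3.1864 − 161.1 = 155.846.
Rounded: 156.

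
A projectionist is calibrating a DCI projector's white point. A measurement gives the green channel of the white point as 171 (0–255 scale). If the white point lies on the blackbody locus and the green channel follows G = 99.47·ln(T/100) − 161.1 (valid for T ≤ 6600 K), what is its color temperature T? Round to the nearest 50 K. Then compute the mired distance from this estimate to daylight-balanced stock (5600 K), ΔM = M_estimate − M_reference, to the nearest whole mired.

+179 mireds

ln t = (171 + 161.1) / 99.47 = 3.3387.
t = e^3.3387 = 28.182.
T = 100·t = 2818 K → 2800 K to the nearest 50 K.
M_estimate = 10⁶/2800 = 357.14; M_reference = 10⁶/5600 = 178.57.
ΔM = 357.14 − 178.57 = 178.57 → +179 mireds.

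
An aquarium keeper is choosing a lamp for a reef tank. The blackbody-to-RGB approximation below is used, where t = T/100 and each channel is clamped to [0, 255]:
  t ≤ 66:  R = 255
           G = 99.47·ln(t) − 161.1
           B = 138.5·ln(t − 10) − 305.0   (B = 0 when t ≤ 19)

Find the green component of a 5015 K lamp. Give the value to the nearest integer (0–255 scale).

228

t = 5015/100 = 50.15; the t ≤ 66 branch applies.
G = 99.47·ln 50.15 − 161.1 = 99.47·3.9150 − 161.1 = 228.327.
Rounded: 228.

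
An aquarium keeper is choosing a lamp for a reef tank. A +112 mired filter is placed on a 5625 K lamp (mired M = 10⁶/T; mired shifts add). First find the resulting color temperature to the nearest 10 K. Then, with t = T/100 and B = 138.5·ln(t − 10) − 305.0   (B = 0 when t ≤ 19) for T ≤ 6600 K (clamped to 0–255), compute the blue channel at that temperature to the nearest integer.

138

M_in = 10⁶/5625 = 177.78; M_out = 177.78 + (+112) = 289.78.
T_out = 10⁶/289.78 = 3450.9 K → 3450 K; t = 34.5.
B = 138.5·ln(34.5 − 10) − 305.0 = 138.5·ln 24.5 − 305.0 = 138.5·3.1987 − 305.0 = 138.016.
Rounded: 138.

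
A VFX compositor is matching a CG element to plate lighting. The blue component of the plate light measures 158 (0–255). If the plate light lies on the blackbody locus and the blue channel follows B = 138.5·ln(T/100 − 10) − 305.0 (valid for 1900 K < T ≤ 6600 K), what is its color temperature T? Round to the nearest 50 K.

ln(t − 10) = (158 + 305.0) / 138.5 = 3.3430.
t − 10 = e^3.3430 = 28.303, so t = 38.303.
T = 100·t = 3830 K → 3850 K to the nearest 50 K.

3850 K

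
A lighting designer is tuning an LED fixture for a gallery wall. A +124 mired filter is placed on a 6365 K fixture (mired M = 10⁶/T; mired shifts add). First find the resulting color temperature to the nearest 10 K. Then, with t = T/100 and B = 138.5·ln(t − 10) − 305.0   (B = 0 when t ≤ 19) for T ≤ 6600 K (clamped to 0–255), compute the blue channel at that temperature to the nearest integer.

144

M_in = 10⁶/6365 = 157.11; M_out = 157.11 + (+124) = 281.11.
T_out = 10⁶/281.11 = 3557.3 K → 3560 K; t = 35.6.
B = 138.5·ln(35.6 − 10) − 305.0 = 138.5·ln 25.6 − 305.0 = 138.5·3.2426 − 305.0 = 144.099.
Rounded: 144.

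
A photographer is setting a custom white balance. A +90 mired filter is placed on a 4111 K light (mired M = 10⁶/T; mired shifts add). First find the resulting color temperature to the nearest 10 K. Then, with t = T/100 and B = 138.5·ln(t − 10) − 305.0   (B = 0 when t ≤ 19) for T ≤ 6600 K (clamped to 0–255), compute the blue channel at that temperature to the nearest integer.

110

M_in = 10⁶/4111 = 243.25; M_out = 243.25 + (+90) = 333.25.
T_out = 10⁶/333.25 = 3000.8 K → 3000 K; t = 30.
B = 138.5·ln(30 − 10) − 305.0 = 138.5·ln 20 − 305.0 = 138.5·2.9957 − 305.0 = 109.909.
Rounded: 110.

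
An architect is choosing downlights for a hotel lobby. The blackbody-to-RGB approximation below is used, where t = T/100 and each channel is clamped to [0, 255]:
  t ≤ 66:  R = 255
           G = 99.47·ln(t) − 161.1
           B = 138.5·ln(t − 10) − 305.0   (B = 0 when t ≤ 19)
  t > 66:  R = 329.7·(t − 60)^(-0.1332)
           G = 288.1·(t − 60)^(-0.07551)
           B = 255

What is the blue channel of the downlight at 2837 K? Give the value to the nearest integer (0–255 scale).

98

t = 2837/100 = 28.37; the t ≤ 66 branch applies.
B = 138.5·ln(28.37 − 10) − 305.0 = 138.5·ln 18.37 − 305.0 = 138.5·2.9107 − 305.0 = 98.135.
Rounded: 98.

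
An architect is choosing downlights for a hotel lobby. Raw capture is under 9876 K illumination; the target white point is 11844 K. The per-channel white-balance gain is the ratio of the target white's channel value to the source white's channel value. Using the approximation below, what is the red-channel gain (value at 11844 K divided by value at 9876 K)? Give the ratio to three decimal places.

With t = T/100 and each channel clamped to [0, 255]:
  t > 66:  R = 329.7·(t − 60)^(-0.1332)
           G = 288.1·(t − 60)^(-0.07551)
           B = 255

0.947

At 9876 K (t = 98.76):
  R = 329.7·(98.76 − 60)^(-0.1332) = 329.7·38.76^(-0.1332) = 329.7·0.61437 = 202.557.
At 11844 K (t = 118.44):
  R = 329.7·(118.44 − 60)^(-0.1332) = 329.7·58.44^(-0.1332) = 329.7·0.58167 = 191.776.
Gain = 191.776 / 202.557 = 0.9468 → 0.947.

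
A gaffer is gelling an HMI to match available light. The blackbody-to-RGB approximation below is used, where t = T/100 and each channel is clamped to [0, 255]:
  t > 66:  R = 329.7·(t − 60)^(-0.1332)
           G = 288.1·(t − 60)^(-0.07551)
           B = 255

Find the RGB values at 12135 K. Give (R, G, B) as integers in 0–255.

(191, 211, 255)

t = 12135/100 = 121.35; the t > 66 branch applies.
R = 329.7·(121.35 − 60)^(-0.1332) = 329.7·61.35^(-0.1332) = 329.7·0.57791 = 190.538.
G = 288.1·(121.35 − 60)^(-0.07551) = 288.1·61.35^(-0.07551) = 288.1·0.73283 = 211.128.
B = 255 by definition for t > 66.
Rounded: (191, 211, 255).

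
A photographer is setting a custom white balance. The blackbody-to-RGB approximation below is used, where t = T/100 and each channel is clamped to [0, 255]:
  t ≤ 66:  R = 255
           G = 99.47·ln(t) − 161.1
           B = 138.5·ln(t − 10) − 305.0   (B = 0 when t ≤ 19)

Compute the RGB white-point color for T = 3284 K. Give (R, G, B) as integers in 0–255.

(255, 186, 128)

t = 3284/100 = 32.84; the t ≤ 66 branch applies.
R = 255 by definition for t ≤ 66.
G = 99.47·ln 32.84 − 161.1 = 99.47·3.4916 − 161.1 = 186.214.
B = 138.5·ln(32.84 − 10) − 305.0 = 138.5·ln 22.84 − 305.0 = 138.5·3.1285 − 305.0 = 128.299.
Rounded: (255, 186, 128).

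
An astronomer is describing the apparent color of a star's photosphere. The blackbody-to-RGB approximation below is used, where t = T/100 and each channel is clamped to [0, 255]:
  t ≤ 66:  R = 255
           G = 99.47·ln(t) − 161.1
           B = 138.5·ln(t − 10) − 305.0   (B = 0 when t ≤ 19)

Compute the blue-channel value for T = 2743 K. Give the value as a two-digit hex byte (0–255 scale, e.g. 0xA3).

0x5B

t = 2743/100 = 27.43; the t ≤ 66 branch applies.
B = 138.5·ln(27.43 − 10) − 305.0 = 138.5·ln 17.43 − 305.0 = 138.5·2.8582 − 305.0 = 90.860.
Rounded: 91; in hex, 0x5B.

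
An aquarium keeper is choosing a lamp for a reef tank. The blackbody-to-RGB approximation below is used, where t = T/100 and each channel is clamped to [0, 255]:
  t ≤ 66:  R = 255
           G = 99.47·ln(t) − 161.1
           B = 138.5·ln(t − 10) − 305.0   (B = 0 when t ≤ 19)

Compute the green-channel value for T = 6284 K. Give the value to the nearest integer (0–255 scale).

251

t = 6284/100 = 62.84; the t ≤ 66 branch applies.
G = 99.47·ln 62.84 − 161.1 = 99.47·4.1406 − 161.1 = 250.765.
Rounded: 251.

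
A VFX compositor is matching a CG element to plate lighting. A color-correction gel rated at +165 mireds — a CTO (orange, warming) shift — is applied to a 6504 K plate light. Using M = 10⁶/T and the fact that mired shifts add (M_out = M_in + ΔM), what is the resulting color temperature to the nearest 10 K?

M_in = 10⁶/6504 = 153.75 mireds.
M_out = 153.75 + (+165) = 318.75 mireds.
T_out = 10⁶/318.75 = 3137.2 K → 3140 K.

3140 K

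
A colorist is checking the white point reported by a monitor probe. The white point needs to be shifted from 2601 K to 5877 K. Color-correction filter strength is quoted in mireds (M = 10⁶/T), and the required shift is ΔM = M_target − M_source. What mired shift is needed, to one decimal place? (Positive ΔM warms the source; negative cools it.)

M_source = 10⁶/2601 = 384.468; M_target = 10⁶/5877 = 170.155.
ΔM = 170.155 − 384.468 = -214.313 → -214.3 mireds, a cooling shift.

-214.3 mireds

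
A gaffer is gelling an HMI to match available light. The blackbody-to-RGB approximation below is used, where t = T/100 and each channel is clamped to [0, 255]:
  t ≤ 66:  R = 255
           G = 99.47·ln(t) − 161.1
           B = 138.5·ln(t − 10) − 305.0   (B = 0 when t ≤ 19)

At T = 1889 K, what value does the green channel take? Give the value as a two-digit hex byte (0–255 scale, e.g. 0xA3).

t = 1889/100 = 18.89; the t ≤ 66 branch applies.
G = 99.47·ln 18.89 − 161.1 = 99.47·2.9386 − 161.1 = 131.206.
Rounded: 131; in hex, 0x83.

0x83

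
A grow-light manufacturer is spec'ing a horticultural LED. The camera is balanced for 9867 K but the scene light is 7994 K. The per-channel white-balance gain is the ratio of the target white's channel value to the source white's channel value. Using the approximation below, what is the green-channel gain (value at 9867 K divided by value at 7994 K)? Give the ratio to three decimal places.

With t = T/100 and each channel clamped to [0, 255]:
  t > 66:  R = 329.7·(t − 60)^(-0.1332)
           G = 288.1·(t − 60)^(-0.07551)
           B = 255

0.951

At 7994 K (t = 79.94):
  G = 288.1·(79.94 − 60)^(-0.07551) = 288.1·19.94^(-0.07551) = 288.1·0.79773 = 229.827.
At 9867 K (t = 98.67):
  G = 288.1·(98.67 − 60)^(-0.07551) = 288.1·38.67^(-0.07551) = 288.1·0.75882 = 218.615.
Gain = 218.615 / 229.827 = 0.9512 → 0.951.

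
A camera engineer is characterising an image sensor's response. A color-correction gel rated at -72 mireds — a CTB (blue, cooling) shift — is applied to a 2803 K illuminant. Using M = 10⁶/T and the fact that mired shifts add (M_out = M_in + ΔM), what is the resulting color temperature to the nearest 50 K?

M_in = 10⁶/2803 = 356.76 mireds.
M_out = 356.76 + (-72) = 284.76 mireds.
T_out = 10⁶/284.76 = 3511.7 K → 3500 K.

3500 K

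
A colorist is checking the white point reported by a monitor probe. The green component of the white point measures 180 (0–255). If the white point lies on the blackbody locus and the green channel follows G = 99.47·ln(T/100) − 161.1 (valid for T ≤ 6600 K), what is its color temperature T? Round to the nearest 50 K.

ln t = (180 + 161.1) / 99.47 = 3.4292.
t = e^3.4292 = 30.851.
T = 100·t = 3085 K → 3100 K to the nearest 50 K.

3100 K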